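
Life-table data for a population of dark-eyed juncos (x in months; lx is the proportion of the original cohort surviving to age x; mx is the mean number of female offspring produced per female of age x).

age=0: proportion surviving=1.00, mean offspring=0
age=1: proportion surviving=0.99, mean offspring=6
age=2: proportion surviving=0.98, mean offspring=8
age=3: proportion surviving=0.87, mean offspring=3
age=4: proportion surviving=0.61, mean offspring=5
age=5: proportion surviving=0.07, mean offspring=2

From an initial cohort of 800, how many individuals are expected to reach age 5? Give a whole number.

56

Expected survivors = N0 · l_5 = 800 × 0.07 = 56 → 56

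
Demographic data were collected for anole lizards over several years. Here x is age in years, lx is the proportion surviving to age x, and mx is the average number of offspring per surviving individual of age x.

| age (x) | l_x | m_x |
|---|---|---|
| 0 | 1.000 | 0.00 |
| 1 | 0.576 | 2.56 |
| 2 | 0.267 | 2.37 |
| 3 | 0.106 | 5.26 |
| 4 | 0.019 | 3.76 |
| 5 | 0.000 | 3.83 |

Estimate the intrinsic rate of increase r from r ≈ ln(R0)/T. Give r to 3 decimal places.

R0 = Σ lx·mx = 0 + 1.47456 + 0.63279 + 0.55756 + 0.07144 + 0 = 2.73635
Σ x·lx·mx = 4.69858; T = 4.69858/2.73635 = 1.7171…
r ≈ ln(R0)/T = ln(2.73635)/1.7171… = 0.58624… → 0.586

0.586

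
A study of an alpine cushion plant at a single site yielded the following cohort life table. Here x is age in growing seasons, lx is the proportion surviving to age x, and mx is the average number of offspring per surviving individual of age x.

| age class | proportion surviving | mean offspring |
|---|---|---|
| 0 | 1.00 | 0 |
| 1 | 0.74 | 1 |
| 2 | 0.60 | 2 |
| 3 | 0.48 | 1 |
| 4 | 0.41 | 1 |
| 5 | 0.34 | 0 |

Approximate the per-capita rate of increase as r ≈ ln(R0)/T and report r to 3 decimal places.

R0 = Σ lx·mx = 0 + 0.74 + 1.2 + 0.48 + 0.41 + 0 = 2.83
Σ x·lx·mx = 6.22; T = 6.22/2.83 = 2.19788…
r ≈ ln(R0)/T = ln(2.83)/2.19788… = 0.47331… → 0.473

0.473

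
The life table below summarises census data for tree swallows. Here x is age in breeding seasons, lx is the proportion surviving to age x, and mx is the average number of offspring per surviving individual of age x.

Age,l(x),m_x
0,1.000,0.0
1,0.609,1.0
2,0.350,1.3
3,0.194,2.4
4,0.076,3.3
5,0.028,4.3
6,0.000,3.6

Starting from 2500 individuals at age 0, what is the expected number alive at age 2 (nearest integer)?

875

Expected survivors = N0 · l_2 = 2500 × 0.350 = 875 → 875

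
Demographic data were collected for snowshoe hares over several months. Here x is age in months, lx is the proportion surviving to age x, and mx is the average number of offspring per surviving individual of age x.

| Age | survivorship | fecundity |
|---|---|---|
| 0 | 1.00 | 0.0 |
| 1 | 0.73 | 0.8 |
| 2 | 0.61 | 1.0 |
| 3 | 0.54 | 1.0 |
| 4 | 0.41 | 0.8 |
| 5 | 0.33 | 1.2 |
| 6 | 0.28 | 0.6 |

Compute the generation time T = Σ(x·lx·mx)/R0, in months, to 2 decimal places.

lx·mx: 0, 0.584, 0.61, 0.54, 0.328, 0.396, 0.168 → R0 = 2.626
x·lx·mx: 0, 0.584, 1.22, 1.62, 1.312, 1.98, 1.008 → Σ = 7.724
T = 7.724 / 2.626 = 2.941356… → 2.94

2.94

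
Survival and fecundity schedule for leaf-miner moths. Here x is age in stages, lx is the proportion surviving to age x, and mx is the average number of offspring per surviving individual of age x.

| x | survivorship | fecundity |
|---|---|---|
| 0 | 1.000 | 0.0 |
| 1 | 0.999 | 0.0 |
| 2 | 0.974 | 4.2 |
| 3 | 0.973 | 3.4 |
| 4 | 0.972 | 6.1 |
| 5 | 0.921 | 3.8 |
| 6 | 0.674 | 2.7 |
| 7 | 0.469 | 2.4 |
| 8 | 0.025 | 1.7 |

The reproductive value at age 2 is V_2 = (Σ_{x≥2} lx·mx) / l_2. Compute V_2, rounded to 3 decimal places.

20.345

lx·mx for x ≥ 2: 4.0908, 3.3082, 5.9292, 3.4998, 1.8198, 1.1256, 0.0425 → sum = 19.8159
V_2 = 19.8159 / l_2 = 19.8159 / 0.974 = 20.344867… → 20.345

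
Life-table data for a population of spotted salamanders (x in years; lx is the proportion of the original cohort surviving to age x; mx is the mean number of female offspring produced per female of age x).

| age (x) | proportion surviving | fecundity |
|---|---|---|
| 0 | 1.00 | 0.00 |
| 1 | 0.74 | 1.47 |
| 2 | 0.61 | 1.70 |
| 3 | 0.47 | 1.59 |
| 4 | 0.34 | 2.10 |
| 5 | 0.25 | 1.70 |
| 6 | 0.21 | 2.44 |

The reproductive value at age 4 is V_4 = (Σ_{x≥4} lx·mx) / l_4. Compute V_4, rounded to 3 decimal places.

lx·mx for x ≥ 4: 0.714, 0.425, 0.5124 → sum = 1.6514
V_4 = 1.6514 / l_4 = 1.6514 / 0.34 = 4.857059… → 4.857

4.857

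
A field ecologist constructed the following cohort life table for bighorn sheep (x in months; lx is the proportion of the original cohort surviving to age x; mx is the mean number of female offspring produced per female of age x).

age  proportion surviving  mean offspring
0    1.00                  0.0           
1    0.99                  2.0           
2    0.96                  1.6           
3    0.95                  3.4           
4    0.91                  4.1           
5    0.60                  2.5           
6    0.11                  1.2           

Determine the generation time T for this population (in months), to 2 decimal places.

3.13

lx·mx: 0, 1.98, 1.536, 3.23, 3.731, 1.5, 0.132 → R0 = 12.109
x·lx·mx: 0, 1.98, 3.072, 9.69, 14.924, 7.5, 0.792 → Σ = 37.958
T = 37.958 / 12.109 = 3.134693… → 3.13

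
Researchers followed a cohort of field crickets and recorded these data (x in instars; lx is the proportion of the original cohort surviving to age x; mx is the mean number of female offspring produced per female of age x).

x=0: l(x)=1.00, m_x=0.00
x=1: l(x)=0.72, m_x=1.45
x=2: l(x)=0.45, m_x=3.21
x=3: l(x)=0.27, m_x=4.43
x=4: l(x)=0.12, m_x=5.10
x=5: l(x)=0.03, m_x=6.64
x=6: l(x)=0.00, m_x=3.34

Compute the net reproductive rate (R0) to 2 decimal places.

4.50

lx·mx by age: 0, 1.044, 1.4445, 1.1961, 0.612, 0.1992, 0
R0 = Σ lx·mx = 4.4958 → 4.50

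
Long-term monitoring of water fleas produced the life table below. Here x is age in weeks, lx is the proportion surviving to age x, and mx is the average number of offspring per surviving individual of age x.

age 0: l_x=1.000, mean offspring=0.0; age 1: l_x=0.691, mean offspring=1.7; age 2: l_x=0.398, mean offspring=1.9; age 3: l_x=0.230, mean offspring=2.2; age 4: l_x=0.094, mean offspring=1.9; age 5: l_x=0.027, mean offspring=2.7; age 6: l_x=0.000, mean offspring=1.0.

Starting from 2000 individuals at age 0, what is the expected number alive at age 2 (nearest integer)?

796

Expected survivors = N0 · l_2 = 2000 × 0.398 = 796 → 796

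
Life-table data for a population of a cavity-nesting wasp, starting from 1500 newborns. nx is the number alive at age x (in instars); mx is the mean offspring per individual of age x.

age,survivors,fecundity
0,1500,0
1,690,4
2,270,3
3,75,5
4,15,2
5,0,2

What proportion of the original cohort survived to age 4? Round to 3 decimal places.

l_4 = n_4/n_0 = 15/1500 = 0.01 → 0.010

0.010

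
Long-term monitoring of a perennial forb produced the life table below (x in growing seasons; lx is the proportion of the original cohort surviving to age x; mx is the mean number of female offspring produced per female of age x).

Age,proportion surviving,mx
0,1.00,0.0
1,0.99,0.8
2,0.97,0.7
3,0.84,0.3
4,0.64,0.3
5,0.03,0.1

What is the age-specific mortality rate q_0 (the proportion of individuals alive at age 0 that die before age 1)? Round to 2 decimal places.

q_0 = (l_0 − l_1) / l_0 = (1 − 0.99) / 1
     = 0.01 / 1 = 0.01 → 0.01

0.01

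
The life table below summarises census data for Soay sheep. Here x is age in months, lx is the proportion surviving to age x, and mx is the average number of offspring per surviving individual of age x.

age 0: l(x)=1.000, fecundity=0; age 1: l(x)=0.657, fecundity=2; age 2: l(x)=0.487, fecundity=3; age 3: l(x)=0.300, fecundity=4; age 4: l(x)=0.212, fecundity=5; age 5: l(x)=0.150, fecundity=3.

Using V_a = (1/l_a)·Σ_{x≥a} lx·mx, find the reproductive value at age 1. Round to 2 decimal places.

8.35

lx·mx for x ≥ 1: 1.314, 1.461, 1.2, 1.06, 0.45 → sum = 5.485
V_1 = 5.485 / l_1 = 5.485 / 0.657 = 8.348554… → 8.35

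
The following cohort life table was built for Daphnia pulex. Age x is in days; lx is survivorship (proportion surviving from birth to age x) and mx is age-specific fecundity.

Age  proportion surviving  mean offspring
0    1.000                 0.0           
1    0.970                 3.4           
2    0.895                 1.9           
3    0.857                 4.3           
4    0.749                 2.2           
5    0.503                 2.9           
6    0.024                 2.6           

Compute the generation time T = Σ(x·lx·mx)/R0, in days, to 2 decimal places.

2.70

lx·mx: 0, 3.298, 1.7005, 3.6851, 1.6478, 1.4587, 0.0624 → R0 = 11.8525
x·lx·mx: 0, 3.298, 3.401, 11.0553, 6.5912, 7.2935, 0.3744 → Σ = 32.0134
T = 32.0134 / 11.8525 = 2.700983… → 2.70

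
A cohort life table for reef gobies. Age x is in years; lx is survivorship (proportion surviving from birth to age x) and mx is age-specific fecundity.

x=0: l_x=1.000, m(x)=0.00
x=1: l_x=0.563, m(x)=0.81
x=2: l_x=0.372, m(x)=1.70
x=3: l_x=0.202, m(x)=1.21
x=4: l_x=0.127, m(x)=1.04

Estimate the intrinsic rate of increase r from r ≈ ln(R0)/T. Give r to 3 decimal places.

R0 = Σ lx·mx = 0 + 0.45603 + 0.6324 + 0.24442 + 0.13208 = 1.46493
Σ x·lx·mx = 2.98241; T = 2.98241/1.46493 = 2.03587…
r ≈ ln(R0)/T = ln(1.46493)/2.03587… = 0.18754… → 0.188

0.188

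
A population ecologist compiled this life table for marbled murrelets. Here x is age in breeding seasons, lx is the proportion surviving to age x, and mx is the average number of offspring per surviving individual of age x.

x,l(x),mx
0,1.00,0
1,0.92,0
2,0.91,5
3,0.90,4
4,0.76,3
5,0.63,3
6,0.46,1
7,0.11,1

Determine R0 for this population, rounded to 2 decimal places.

lx·mx by age: 0, 0, 4.55, 3.6, 2.28, 1.89, 0.46, 0.11
R0 = Σ lx·mx = 12.89 → 12.89

12.89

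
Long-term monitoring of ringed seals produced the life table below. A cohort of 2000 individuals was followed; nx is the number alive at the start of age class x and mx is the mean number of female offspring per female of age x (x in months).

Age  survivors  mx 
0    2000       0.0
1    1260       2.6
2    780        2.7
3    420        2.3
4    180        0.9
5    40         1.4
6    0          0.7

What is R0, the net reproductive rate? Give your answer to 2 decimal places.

lx = nx/n0 = nx/2000: 1, 0.63, 0.39, 0.21, 0.09, 0.02, 0
lx·mx by age: 0, 1.638, 1.053, 0.483, 0.081, 0.028, 0
R0 = Σ lx·mx = 3.283 → 3.28

3.28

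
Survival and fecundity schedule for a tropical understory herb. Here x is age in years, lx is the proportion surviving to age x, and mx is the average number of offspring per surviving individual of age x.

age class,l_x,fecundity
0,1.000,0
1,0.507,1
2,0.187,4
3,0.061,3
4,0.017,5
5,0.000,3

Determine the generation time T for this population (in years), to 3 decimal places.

1.899

lx·mx: 0, 0.507, 0.748, 0.183, 0.085, 0 → R0 = 1.523
x·lx·mx: 0, 0.507, 1.496, 0.549, 0.34, 0 → Σ = 2.892
T = 2.892 / 1.523 = 1.898884… → 1.899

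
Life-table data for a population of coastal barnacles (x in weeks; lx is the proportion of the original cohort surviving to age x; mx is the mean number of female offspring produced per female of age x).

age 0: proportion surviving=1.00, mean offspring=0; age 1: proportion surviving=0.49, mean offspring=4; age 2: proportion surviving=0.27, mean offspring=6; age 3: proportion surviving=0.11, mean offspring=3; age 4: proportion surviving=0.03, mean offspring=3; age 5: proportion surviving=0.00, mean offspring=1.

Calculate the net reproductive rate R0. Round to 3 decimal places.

lx·mx by age: 0, 1.96, 1.62, 0.33, 0.09, 0
R0 = Σ lx·mx = 4 → 4.000

4.000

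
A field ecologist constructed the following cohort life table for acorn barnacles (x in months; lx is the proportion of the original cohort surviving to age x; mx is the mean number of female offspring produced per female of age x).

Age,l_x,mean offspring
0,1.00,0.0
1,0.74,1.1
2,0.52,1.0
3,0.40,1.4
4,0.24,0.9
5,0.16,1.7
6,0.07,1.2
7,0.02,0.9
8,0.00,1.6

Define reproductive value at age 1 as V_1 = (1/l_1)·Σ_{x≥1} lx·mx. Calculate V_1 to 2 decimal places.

lx·mx for x ≥ 1: 0.814, 0.52, 0.56, 0.216, 0.272, 0.084, 0.018, 0 → sum = 2.484
V_1 = 2.484 / l_1 = 2.484 / 0.74 = 3.356757… → 3.36

3.36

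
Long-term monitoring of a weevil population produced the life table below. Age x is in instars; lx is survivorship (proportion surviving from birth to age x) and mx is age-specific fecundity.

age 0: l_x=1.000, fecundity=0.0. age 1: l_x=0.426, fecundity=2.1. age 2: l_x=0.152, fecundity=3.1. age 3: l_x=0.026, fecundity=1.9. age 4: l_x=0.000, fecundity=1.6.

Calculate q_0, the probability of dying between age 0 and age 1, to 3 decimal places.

0.574

q_0 = (l_0 − l_1) / l_0 = (1 − 0.426) / 1
     = 0.574 / 1 = 0.574 → 0.574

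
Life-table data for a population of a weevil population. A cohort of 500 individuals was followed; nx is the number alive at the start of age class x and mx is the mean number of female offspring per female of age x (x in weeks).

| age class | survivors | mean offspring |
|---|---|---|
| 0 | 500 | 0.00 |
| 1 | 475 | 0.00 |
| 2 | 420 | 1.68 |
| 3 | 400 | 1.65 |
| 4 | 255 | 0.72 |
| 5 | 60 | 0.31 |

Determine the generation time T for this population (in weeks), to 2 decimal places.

lx = nx/n0 = nx/500: 1, 0.95, 0.84, 0.8, 0.51, 0.12
lx·mx: 0, 0, 1.4112, 1.32, 0.3672, 0.0372 → R0 = 3.1356
x·lx·mx: 0, 0, 2.8224, 3.96, 1.4688, 0.186 → Σ = 8.4372
T = 8.4372 / 3.1356 = 2.690777… → 2.69

2.69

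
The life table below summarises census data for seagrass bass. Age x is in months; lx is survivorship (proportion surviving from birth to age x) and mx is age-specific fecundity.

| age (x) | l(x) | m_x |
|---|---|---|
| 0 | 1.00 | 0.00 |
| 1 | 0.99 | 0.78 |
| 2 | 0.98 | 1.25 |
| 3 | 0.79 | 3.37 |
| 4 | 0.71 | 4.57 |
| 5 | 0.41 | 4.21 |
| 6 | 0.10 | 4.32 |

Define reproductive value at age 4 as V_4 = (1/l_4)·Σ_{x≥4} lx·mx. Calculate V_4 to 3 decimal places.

7.610

lx·mx for x ≥ 4: 3.2447, 1.7261, 0.432 → sum = 5.4028
V_4 = 5.4028 / l_4 = 5.4028 / 0.71 = 7.609577… → 7.610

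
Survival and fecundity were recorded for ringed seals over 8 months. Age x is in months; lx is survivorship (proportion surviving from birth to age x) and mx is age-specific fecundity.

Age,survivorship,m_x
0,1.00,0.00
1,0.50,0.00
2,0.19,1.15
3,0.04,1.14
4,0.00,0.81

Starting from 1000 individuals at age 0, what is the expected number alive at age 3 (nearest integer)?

Expected survivors = N0 · l_3 = 1000 × 0.04 = 40 → 40

40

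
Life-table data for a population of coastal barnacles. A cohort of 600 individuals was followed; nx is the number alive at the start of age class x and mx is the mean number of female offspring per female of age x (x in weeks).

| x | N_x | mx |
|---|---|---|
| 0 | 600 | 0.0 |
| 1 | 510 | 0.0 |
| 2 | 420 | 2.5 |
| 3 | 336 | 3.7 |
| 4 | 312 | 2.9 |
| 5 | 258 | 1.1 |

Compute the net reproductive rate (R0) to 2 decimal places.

5.80

lx = nx/n0 = nx/600: 1, 0.85, 0.7, 0.56, 0.52, 0.43
lx·mx by age: 0, 0, 1.75, 2.072, 1.508, 0.473
R0 = Σ lx·mx = 5.803 → 5.80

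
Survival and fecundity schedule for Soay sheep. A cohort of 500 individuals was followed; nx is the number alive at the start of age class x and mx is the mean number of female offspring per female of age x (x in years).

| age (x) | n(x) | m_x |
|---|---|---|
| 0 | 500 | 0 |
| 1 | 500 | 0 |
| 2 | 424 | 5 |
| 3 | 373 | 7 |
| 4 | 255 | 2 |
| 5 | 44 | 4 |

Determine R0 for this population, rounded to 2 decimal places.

lx = nx/n0 = nx/500: 1, 1, 0.848, 0.746, 0.51, 0.088
lx·mx by age: 0, 0, 4.24, 5.222, 1.02, 0.352
R0 = Σ lx·mx = 10.834 → 10.83

10.83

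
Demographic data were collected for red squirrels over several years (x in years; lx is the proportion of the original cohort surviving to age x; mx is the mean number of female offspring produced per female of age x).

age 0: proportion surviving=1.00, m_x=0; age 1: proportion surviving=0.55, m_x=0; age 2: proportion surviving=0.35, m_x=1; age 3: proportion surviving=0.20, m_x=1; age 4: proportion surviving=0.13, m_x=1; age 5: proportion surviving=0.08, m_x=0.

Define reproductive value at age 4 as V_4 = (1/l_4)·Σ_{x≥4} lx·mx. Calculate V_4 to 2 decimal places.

1.00

lx·mx for x ≥ 4: 0.13, 0 → sum = 0.13
V_4 = 0.13 / l_4 = 0.13 / 0.13 = 1 → 1.00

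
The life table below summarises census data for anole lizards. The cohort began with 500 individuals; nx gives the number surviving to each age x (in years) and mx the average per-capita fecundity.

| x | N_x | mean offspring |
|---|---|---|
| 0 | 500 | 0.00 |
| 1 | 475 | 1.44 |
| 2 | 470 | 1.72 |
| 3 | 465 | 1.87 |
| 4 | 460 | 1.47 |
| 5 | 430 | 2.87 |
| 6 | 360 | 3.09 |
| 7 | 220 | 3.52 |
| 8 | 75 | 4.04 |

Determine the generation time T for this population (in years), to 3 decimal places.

lx = nx/n0 = nx/500: 1, 0.95, 0.94, 0.93, 0.92, 0.86, 0.72, 0.44, 0.15
lx·mx: 0, 1.368, 1.6168, 1.7391, 1.3524, 2.4682, 2.2248, 1.5488, 0.606 → R0 = 12.9241
x·lx·mx: 0, 1.368, 3.2336, 5.2173, 5.4096, 12.341, 13.3488, 10.8416, 4.848 → Σ = 56.6079
T = 56.6079 / 12.9241 = 4.380026… → 4.380

4.380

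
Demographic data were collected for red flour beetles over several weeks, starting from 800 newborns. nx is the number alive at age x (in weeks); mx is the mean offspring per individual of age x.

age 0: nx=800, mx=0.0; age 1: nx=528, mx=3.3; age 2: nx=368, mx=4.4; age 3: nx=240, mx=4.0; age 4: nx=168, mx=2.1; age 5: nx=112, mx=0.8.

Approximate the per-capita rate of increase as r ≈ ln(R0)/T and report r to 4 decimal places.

lx = nx/n0 = nx/800: 1, 0.66, 0.46, 0.3, 0.21, 0.14
R0 = Σ lx·mx = 0 + 2.178 + 2.024 + 1.2 + 0.441 + 0.112 = 5.955
Σ x·lx·mx = 12.15; T = 12.15/5.955 = 2.0403…
r ≈ ln(R0)/T = ln(5.955)/2.0403… = 0.874494… → 0.8745

0.8745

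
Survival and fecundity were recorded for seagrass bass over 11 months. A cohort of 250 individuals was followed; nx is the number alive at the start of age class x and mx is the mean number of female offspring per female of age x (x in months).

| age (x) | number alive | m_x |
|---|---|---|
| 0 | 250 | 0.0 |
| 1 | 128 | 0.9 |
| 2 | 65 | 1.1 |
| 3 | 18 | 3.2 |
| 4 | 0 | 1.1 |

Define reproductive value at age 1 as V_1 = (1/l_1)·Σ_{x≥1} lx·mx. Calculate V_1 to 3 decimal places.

lx = nx/n0 = nx/250: 1, 0.512, 0.26, 0.072, 0
lx·mx for x ≥ 1: 0.4608, 0.286, 0.2304, 0 → sum = 0.9772
V_1 = 0.9772 / l_1 = 0.9772 / 0.512 = 1.908594… → 1.909

1.909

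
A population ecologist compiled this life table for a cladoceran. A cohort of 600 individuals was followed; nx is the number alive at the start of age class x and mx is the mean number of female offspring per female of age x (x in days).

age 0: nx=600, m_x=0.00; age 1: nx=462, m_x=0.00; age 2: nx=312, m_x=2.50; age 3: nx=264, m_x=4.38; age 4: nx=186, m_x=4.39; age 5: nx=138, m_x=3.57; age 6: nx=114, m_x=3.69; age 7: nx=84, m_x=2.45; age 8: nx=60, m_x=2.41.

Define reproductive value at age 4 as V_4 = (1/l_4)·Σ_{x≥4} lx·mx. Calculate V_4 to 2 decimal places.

lx = nx/n0 = nx/600: 1, 0.77, 0.52, 0.44, 0.31, 0.23, 0.19, 0.14, 0.1
lx·mx for x ≥ 4: 1.3609, 0.8211, 0.7011, 0.343, 0.241 → sum = 3.4671
V_4 = 3.4671 / l_4 = 3.4671 / 0.31 = 11.184194… → 11.18

11.18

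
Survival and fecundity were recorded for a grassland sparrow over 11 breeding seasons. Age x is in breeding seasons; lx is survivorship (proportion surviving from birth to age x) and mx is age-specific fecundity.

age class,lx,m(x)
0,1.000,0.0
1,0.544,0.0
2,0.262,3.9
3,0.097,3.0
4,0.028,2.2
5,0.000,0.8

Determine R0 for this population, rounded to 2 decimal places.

1.37

lx·mx by age: 0, 0, 1.0218, 0.291, 0.0616, 0
R0 = Σ lx·mx = 1.3744 → 1.37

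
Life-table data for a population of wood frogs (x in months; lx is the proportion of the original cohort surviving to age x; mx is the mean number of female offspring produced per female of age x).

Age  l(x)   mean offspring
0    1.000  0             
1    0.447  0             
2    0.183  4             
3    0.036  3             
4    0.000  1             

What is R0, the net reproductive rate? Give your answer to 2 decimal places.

lx·mx by age: 0, 0, 0.732, 0.108, 0
R0 = Σ lx·mx = 0.84 → 0.84

0.84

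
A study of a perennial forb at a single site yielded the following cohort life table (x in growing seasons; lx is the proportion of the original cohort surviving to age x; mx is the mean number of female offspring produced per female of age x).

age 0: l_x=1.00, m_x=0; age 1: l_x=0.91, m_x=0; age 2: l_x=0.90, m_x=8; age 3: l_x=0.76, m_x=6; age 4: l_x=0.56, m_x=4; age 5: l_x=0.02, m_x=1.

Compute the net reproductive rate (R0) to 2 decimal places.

lx·mx by age: 0, 0, 7.2, 4.56, 2.24, 0.02
R0 = Σ lx·mx = 14.02 → 14.02

14.02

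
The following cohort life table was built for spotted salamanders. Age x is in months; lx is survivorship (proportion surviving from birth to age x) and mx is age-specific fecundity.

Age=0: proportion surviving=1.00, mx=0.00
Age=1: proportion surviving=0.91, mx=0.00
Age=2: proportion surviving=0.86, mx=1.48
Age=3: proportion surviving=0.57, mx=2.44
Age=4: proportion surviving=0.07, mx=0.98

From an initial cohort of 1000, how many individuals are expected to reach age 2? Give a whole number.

Expected survivors = N0 · l_2 = 1000 × 0.86 = 860 → 860

860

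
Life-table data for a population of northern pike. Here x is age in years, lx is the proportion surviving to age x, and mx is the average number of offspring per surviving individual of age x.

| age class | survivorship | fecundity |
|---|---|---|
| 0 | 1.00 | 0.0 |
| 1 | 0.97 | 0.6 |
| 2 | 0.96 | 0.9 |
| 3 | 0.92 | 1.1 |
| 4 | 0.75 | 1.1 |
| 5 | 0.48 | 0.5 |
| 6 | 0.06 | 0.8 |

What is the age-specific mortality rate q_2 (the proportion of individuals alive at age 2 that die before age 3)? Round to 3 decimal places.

0.042

q_2 = (l_2 − l_3) / l_2 = (0.96 − 0.92) / 0.96
     = 0.04 / 0.96 = 0.041667… → 0.042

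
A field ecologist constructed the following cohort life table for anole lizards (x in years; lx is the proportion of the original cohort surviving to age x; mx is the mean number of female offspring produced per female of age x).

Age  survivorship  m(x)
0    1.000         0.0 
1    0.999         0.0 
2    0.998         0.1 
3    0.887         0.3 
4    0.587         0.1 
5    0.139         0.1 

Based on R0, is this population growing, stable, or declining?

declining

R0 = Σ lx·mx = 0 + 0 + 0.0998 + 0.2661 + 0.0587 + 0.0139 = 0.4385
R0 < 1, so the population is declining.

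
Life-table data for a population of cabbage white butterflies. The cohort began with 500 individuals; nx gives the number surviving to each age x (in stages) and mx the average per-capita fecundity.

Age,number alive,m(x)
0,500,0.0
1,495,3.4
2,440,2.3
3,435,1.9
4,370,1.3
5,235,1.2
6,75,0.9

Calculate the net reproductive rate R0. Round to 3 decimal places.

lx = nx/n0 = nx/500: 1, 0.99, 0.88, 0.87, 0.74, 0.47, 0.15
lx·mx by age: 0, 3.366, 2.024, 1.653, 0.962, 0.564, 0.135
R0 = Σ lx·mx = 8.704 → 8.704

8.704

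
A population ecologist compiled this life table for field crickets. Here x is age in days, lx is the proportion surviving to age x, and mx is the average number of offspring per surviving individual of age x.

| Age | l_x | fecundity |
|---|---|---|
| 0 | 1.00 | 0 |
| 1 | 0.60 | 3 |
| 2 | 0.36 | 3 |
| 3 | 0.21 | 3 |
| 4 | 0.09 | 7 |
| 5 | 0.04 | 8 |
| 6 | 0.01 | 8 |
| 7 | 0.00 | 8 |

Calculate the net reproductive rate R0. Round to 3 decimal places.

lx·mx by age: 0, 1.8, 1.08, 0.63, 0.63, 0.32, 0.08, 0
R0 = Σ lx·mx = 4.54 → 4.540

4.540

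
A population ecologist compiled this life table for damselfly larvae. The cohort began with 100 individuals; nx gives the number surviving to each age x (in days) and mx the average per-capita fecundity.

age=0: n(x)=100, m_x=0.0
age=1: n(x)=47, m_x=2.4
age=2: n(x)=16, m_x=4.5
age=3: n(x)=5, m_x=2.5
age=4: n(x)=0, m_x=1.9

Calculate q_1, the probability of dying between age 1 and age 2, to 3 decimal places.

lx = nx/n0 = nx/100: 1, 0.47, 0.16, 0.05, 0
q_1 = (l_1 − l_2) / l_1 = (0.47 − 0.16) / 0.47
     = 0.31 / 0.47 = 0.659574… → 0.660

0.660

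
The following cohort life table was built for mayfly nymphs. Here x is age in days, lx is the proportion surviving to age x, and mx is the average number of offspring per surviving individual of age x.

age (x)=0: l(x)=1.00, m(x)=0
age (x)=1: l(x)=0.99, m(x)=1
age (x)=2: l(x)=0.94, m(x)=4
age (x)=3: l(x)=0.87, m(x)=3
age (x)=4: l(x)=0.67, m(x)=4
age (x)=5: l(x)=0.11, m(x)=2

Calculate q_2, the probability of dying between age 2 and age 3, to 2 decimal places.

0.07

q_2 = (l_2 − l_3) / l_2 = (0.94 − 0.87) / 0.94
     = 0.07 / 0.94 = 0.074468… → 0.07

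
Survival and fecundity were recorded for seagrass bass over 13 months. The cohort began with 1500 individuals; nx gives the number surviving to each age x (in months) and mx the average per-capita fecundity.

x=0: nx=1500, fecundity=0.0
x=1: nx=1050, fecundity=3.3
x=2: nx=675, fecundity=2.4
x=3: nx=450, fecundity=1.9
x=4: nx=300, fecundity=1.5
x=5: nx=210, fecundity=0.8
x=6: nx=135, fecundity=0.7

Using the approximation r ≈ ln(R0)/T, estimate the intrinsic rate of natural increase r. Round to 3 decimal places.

0.794

lx = nx/n0 = nx/1500: 1, 0.7, 0.45, 0.3, 0.2, 0.14, 0.09
R0 = Σ lx·mx = 0 + 2.31 + 1.08 + 0.57 + 0.3 + 0.112 + 0.063 = 4.435
Σ x·lx·mx = 8.318; T = 8.318/4.435 = 1.87554…
r ≈ ln(R0)/T = ln(4.435)/1.87554… = 0.79419… → 0.794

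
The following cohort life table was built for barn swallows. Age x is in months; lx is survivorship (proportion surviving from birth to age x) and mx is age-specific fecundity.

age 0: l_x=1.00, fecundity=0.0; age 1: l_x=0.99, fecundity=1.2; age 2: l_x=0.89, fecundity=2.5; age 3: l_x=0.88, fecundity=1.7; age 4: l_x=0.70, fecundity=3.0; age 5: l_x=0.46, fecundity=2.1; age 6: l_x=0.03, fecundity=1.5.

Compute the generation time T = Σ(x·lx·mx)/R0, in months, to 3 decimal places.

2.946

lx·mx: 0, 1.188, 2.225, 1.496, 2.1, 0.966, 0.045 → R0 = 8.02
x·lx·mx: 0, 1.188, 4.45, 4.488, 8.4, 4.83, 0.27 → Σ = 23.626
T = 23.626 / 8.02 = 2.945885… → 2.946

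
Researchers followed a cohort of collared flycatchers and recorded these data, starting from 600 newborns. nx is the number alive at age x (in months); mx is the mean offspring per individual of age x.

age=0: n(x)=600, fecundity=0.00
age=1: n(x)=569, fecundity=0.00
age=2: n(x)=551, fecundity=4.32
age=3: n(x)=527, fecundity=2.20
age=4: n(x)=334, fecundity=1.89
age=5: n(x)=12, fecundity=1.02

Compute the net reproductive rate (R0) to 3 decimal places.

lx = nx/n0 = nx/600: 1, 0.94833…, 0.91833…, 0.87833…, 0.55667…, 0.02
lx·mx by age: 0, 0, 3.9672…, 1.932333…, 1.0521…, 0.0204
R0 = Σ lx·mx = 6.972033… → 6.972

6.972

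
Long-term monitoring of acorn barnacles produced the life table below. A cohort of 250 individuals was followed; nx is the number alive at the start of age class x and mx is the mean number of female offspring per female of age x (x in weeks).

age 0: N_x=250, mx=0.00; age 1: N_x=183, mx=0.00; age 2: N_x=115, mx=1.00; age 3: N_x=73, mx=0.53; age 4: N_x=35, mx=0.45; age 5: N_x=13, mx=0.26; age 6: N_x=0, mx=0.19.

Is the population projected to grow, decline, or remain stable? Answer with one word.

lx = nx/n0 = nx/250: 1, 0.732, 0.46, 0.292, 0.14, 0.052, 0
R0 = Σ lx·mx = 0 + 0 + 0.46 + 0.15476 + 0.063 + 0.01352 + 0 = 0.69128
R0 < 1, so the population is declining.

declining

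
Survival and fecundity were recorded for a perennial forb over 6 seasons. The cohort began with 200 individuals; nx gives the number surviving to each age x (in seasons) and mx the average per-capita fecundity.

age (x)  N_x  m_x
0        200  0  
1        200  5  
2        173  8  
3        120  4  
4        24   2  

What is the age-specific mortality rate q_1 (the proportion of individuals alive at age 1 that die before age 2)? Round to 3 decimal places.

0.135

lx = nx/n0 = nx/200: 1, 1, 0.865, 0.6, 0.12
q_1 = (l_1 − l_2) / l_1 = (1 − 0.865) / 1
     = 0.135 / 1 = 0.135 → 0.135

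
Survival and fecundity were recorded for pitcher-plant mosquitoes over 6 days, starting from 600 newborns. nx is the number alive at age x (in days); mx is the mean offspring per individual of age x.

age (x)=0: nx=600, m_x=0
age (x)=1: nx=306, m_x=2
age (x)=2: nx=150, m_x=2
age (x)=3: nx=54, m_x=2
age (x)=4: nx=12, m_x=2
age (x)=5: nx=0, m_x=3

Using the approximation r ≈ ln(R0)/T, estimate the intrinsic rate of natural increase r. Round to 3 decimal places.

0.354

lx = nx/n0 = nx/600: 1, 0.51, 0.25, 0.09, 0.02, 0
R0 = Σ lx·mx = 0 + 1.02 + 0.5 + 0.18 + 0.04 + 0 = 1.74
Σ x·lx·mx = 2.72; T = 2.72/1.74 = 1.56322…
r ≈ ln(R0)/T = ln(1.74)/1.56322… = 0.35432… → 0.354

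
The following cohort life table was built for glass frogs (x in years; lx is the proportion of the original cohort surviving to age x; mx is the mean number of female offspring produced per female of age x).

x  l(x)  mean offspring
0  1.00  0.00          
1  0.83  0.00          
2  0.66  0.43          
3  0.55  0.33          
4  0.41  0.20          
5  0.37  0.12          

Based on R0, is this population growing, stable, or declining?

R0 = Σ lx·mx = 0 + 0 + 0.2838 + 0.1815 + 0.082 + 0.0444 = 0.5917
R0 < 1, so the population is declining.

declining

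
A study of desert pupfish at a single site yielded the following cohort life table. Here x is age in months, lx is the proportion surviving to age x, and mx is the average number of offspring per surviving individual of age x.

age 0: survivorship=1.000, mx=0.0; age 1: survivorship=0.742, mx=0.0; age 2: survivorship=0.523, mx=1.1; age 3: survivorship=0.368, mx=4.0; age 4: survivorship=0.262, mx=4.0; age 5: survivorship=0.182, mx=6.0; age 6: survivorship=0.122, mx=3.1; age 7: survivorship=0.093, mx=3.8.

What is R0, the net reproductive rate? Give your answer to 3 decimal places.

4.919

lx·mx by age: 0, 0, 0.5753, 1.472, 1.048, 1.092, 0.3782, 0.3534
R0 = Σ lx·mx = 4.9189 → 4.919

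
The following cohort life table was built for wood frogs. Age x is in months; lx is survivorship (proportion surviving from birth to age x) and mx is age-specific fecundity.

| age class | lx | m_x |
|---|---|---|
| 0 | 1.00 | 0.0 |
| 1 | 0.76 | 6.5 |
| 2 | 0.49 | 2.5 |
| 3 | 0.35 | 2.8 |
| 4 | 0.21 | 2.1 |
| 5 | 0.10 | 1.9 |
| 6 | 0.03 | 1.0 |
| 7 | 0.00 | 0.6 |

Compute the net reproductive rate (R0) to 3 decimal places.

7.806

lx·mx by age: 0, 4.94, 1.225, 0.98, 0.441, 0.19, 0.03, 0
R0 = Σ lx·mx = 7.806 → 7.806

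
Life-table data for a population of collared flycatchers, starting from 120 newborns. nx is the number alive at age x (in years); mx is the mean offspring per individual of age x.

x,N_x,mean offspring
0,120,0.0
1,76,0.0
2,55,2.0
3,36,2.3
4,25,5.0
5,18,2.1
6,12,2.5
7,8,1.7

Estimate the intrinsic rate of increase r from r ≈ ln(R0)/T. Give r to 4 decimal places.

0.3349

lx = nx/n0 = nx/120: 1, 0.63333…, 0.45833…, 0.3, 0.20833…, 0.15, 0.1, 0.06667…
R0 = Σ lx·mx = 0 + 0 + 0.91667… + 0.69 + 1.04167… + 0.315 + 0.25 + 0.11333… = 3.326667…
Σ x·lx·mx = 11.938333…; T = 11.938333…/3.326667… = 3.58868…
r ≈ ln(R0)/T = ln(3.326667…)/3.58868… = 0.334934… → 0.3349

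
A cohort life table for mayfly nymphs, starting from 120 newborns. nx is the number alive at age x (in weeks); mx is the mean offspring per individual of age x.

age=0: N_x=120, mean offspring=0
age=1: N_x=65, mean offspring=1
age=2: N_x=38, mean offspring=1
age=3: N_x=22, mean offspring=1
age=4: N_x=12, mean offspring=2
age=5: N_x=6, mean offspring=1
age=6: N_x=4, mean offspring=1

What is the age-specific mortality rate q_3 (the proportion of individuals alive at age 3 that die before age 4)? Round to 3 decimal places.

lx = nx/n0 = nx/120: 1, 0.54167…, 0.31667…, 0.18333…, 0.1, 0.05, 0.03333…
q_3 = (l_3 − l_4) / l_3 = (0.183333… − 0.1) / 0.183333…
     = 0.083333… / 0.183333… = 0.454545… → 0.455

0.455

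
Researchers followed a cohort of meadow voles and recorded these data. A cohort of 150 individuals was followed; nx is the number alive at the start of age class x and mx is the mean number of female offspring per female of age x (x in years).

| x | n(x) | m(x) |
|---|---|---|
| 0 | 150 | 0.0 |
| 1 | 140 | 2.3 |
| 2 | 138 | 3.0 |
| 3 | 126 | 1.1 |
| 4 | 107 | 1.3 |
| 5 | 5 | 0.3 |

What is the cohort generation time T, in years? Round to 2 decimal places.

lx = nx/n0 = nx/150: 1, 0.93333…, 0.92, 0.84, 0.71333…, 0.03333…
lx·mx: 0, 2.146667…, 2.76, 0.924, 0.927333…, 0.01… → R0 = 6.768…
x·lx·mx: 0, 2.146667…, 5.52, 2.772, 3.709333…, 0.05… → Σ = 14.198…
T = 14.198… / 6.768… = 2.097813… → 2.10

2.10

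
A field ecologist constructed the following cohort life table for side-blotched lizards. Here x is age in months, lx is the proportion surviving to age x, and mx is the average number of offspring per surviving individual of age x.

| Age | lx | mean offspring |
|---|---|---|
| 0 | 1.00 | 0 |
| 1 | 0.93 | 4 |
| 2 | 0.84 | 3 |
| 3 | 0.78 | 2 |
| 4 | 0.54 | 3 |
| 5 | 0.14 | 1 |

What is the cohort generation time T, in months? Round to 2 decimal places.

2.16

lx·mx: 0, 3.72, 2.52, 1.56, 1.62, 0.14 → R0 = 9.56
x·lx·mx: 0, 3.72, 5.04, 4.68, 6.48, 0.7 → Σ = 20.62
T = 20.62 / 9.56 = 2.156904… → 2.16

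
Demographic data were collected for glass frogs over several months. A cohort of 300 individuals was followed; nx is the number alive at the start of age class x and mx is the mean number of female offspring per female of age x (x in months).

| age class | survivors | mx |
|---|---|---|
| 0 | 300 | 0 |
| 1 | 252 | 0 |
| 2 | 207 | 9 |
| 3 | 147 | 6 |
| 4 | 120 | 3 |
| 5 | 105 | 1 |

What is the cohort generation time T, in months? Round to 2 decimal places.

2.60

lx = nx/n0 = nx/300: 1, 0.84, 0.69, 0.49, 0.4, 0.35
lx·mx: 0, 0, 6.21, 2.94, 1.2, 0.35 → R0 = 10.7
x·lx·mx: 0, 0, 12.42, 8.82, 4.8, 1.75 → Σ = 27.79
T = 27.79 / 10.7 = 2.597196… → 2.60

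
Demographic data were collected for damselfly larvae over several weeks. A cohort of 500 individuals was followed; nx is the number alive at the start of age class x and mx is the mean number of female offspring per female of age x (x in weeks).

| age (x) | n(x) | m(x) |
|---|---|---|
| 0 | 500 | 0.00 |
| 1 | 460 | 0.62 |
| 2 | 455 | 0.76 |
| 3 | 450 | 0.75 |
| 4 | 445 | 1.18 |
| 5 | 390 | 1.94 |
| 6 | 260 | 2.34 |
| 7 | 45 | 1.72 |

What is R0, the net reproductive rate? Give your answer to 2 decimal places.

lx = nx/n0 = nx/500: 1, 0.92, 0.91, 0.9, 0.89, 0.78, 0.52, 0.09
lx·mx by age: 0, 0.5704, 0.6916, 0.675, 1.0502, 1.5132, 1.2168, 0.1548
R0 = Σ lx·mx = 5.872 → 5.87

5.87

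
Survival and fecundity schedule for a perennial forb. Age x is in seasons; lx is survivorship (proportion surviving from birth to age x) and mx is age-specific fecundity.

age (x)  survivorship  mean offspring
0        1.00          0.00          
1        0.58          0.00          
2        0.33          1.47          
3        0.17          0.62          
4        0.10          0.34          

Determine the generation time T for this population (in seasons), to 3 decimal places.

lx·mx: 0, 0, 0.4851, 0.1054, 0.034 → R0 = 0.6245
x·lx·mx: 0, 0, 0.9702, 0.3162, 0.136 → Σ = 1.4224
T = 1.4224 / 0.6245 = 2.277662… → 2.278

2.278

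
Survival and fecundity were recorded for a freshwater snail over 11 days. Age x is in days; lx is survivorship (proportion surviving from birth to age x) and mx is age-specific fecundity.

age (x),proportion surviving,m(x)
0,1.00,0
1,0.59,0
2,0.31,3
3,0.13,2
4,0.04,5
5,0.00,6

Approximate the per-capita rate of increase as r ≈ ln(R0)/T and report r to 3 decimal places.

0.133

R0 = Σ lx·mx = 0 + 0 + 0.93 + 0.26 + 0.2 + 0 = 1.39
Σ x·lx·mx = 3.44; T = 3.44/1.39 = 2.47482…
r ≈ ln(R0)/T = ln(1.39)/2.47482… = 0.13306… → 0.133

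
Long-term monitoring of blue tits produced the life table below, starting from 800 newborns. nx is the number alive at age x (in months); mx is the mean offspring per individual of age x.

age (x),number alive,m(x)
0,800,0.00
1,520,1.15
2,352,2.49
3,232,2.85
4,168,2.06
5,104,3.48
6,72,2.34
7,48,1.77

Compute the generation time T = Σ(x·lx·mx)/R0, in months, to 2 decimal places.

lx = nx/n0 = nx/800: 1, 0.65, 0.44, 0.29, 0.21, 0.13, 0.09, 0.06
lx·mx: 0, 0.7475, 1.0956, 0.8265, 0.4326, 0.4524, 0.2106, 0.1062 → R0 = 3.8714
x·lx·mx: 0, 0.7475, 2.1912, 2.4795, 1.7304, 2.262, 1.2636, 0.7434 → Σ = 11.4176
T = 11.4176 / 3.8714 = 2.949217… → 2.95

2.95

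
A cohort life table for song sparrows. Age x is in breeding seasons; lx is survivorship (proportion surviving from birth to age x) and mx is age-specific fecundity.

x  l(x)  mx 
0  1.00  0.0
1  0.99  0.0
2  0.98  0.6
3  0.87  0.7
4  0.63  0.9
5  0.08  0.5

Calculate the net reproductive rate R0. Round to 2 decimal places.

lx·mx by age: 0, 0, 0.588, 0.609, 0.567, 0.04
R0 = Σ lx·mx = 1.804 → 1.80

1.80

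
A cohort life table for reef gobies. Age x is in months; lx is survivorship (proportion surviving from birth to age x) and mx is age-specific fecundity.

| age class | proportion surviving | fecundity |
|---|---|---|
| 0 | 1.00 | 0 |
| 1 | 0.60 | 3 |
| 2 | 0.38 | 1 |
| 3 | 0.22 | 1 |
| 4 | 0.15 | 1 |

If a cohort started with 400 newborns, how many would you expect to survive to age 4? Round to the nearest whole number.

60

Expected survivors = N0 · l_4 = 400 × 0.15 = 60 → 60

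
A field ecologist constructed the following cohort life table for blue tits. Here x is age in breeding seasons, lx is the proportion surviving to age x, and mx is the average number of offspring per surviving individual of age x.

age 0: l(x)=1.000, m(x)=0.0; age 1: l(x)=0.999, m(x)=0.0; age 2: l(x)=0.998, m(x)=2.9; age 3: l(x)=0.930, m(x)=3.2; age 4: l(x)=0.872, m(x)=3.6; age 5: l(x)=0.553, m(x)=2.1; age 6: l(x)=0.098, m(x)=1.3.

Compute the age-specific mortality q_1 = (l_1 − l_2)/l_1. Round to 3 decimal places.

q_1 = (l_1 − l_2) / l_1 = (0.999 − 0.998) / 0.999
     = 0.001 / 0.999 = 0.001001… → 0.001

0.001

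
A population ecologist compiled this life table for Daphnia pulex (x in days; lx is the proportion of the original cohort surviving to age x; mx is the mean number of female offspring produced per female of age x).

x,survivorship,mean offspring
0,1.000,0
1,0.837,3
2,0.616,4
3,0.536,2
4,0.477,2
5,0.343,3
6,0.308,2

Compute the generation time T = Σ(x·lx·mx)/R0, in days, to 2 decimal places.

2.70

lx·mx: 0, 2.511, 2.464, 1.072, 0.954, 1.029, 0.616 → R0 = 8.646
x·lx·mx: 0, 2.511, 4.928, 3.216, 3.816, 5.145, 3.696 → Σ = 23.312
T = 23.312 / 8.646 = 2.696276… → 2.70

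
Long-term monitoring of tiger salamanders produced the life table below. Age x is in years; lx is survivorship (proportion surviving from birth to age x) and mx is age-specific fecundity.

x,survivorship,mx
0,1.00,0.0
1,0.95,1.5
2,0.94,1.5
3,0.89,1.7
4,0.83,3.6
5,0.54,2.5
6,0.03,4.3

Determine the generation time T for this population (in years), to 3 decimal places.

lx·mx: 0, 1.425, 1.41, 1.513, 2.988, 1.35, 0.129 → R0 = 8.815
x·lx·mx: 0, 1.425, 2.82, 4.539, 11.952, 6.75, 0.774 → Σ = 28.26
T = 28.26 / 8.815 = 3.205899… → 3.206

3.206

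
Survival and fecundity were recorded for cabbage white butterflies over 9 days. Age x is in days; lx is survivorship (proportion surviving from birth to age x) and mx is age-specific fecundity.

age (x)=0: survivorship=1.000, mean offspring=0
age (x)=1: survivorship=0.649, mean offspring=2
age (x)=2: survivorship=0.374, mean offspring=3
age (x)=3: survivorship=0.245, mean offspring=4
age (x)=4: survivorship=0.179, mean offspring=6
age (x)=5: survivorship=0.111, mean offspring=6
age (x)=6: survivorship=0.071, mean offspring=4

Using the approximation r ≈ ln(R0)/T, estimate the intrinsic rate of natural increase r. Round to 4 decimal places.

0.5800

R0 = Σ lx·mx = 0 + 1.298 + 1.122 + 0.98 + 1.074 + 0.666 + 0.284 = 5.424
Σ x·lx·mx = 15.812; T = 15.812/5.424 = 2.91519…
r ≈ ln(R0)/T = ln(5.424)/2.91519… = 0.580008… → 0.5800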